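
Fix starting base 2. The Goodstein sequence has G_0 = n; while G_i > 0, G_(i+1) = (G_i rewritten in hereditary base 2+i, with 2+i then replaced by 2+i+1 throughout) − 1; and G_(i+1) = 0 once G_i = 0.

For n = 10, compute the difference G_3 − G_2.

step 0: 10 = 2^(2 + 1) + 2; sub 3 for 2: 3^(3 + 1) + 3; = 84; G_1 = 84−1 = 83
step 1: 83 = 3^(3 + 1) + 2; sub 4 for 3: 4^(4 + 1) + 2; = 1026; G_2 = 1026−1 = 1025
step 2: 1025 = 4^(4 + 1) + 1; sub 5 for 4: 5^(5 + 1) + 1; = 15626; G_3 = 15626−1 = 15625

14600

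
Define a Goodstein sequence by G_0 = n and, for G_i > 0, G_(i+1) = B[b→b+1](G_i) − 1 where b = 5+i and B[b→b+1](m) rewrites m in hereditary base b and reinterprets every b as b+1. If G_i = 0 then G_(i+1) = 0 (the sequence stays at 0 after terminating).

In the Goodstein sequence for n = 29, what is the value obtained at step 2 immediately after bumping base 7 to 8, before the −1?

66

i=0: 29 = 5^2 + 4 (b=5); 5→6: 6^2 + 4 = 40; 40−1 = 39
i=1: 39 = 6^2 + 3 (b=6); 6→7: 7^2 + 3 = 52; 52−1 = 51
i=2: 51 = 7^2 + 2 (b=7); 7→8: 8^2 + 2 = 66; 66−1 = 65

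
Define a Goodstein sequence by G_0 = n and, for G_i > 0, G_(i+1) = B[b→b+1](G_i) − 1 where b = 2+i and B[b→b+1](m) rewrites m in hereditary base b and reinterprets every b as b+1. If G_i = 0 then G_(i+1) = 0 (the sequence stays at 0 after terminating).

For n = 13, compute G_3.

16092

step 0: 13 = 2^(2 + 1) + 2^2 + 1; sub 3 for 2: 3^(3 + 1) + 3^3 + 1; = 109; G_1 = 109−1 = 108
step 1: 108 = 3^(3 + 1) + 3^3; sub 4 for 3: 4^(4 + 1) + 4^4; = 1280; G_2 = 1280−1 = 1279
step 2: 1279 = 4^(4 + 1) + 3·4^3 + 3·4^2 + 3·4 + 3; sub 5 for 4: 5^(5 + 1) + 3·5^3 + 3·5^2 + 3·5 + 3; = 16093; G_3 = 16093−1 = 16092
step 3: 16092 = 5^(5 + 1) + 3·5^3 + 3·5^2 + 3·5 + 2; sub 6 for 5: 6^(6 + 1) + 3·6^3 + 3·6^2 + 3·6 + 2; = 280712; G_4 = 280712−1 = 280711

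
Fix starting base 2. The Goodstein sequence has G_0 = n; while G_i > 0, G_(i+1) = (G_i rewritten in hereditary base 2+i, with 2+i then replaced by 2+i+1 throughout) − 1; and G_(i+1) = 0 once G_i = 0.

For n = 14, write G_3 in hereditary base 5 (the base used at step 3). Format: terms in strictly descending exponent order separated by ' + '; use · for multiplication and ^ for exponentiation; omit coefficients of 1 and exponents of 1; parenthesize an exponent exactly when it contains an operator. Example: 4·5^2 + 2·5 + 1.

base 2: 14 = 2^(2 + 1) + 2^2 + 2; at 3: 3^(3 + 1) + 3^3 + 3 = 111; next = 110
base 3: 110 = 3^(3 + 1) + 3^3 + 2; at 4: 4^(4 + 1) + 4^4 + 2 = 1282; next = 1281
base 4: 1281 = 4^(4 + 1) + 4^4 + 1; at 5: 5^(5 + 1) + 5^5 + 1 = 18751; next = 18750
base 5: 18750 = 5^(5 + 1) + 5^5; at 6: 6^(6 + 1) + 6^6 = 326592; next = 326591

5^(5 + 1) + 5^5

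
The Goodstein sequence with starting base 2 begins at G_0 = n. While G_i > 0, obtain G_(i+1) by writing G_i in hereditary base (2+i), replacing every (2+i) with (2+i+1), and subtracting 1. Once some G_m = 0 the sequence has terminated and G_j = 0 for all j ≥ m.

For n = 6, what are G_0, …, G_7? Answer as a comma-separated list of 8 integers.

6, 29, 257, 3125, 46655, 98039, 187243, 332147

i=0: 6 = 2^2 + 2 (b=2); 2→3: 3^3 + 3 = 30; 30−1 = 29
i=1: 29 = 3^3 + 2 (b=3); 3→4: 4^4 + 2 = 258; 258−1 = 257
i=2: 257 = 4^4 + 1 (b=4); 4→5: 5^5 + 1 = 3126; 3126−1 = 3125
i=3: 3125 = 5^5 (b=5); 5→6: 6^6 = 46656; 46656−1 = 46655
i=4: 46655 = 5·6^5 + 5·6^4 + 5·6^3 + 5·6^2 + 5·6 + 5 (b=6); 6→7: 5·7^5 + 5·7^4 + 5·7^3 + 5·7^2 + 5·7 + 5 = 98040; 98040−1 = 98039
i=5: 98039 = 5·7^5 + 5·7^4 + 5·7^3 + 5·7^2 + 5·7 + 4 (b=7); 7→8: 5·8^5 + 5·8^4 + 5·8^3 + 5·8^2 + 5·8 + 4 = 187244; 187244−1 = 187243
i=6: 187243 = 5·8^5 + 5·8^4 + 5·8^3 + 5·8^2 + 5·8 + 3 (b=8); 8→9: 5·9^5 + 5·9^4 + 5·9^3 + 5·9^2 + 5·9 + 3 = 332148; 332148−1 = 332147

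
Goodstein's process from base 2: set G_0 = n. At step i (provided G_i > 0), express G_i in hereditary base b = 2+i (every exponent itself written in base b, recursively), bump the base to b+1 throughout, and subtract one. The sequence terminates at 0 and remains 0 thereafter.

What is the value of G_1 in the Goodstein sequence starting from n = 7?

30

step 0: 7 = 2^2 + 2 + 1; sub 3 for 2: 3^3 + 3 + 1; = 31; G_1 = 31−1 = 30
step 1: 30 = 3^3 + 3; sub 4 for 3: 4^4 + 4; = 260; G_2 = 260−1 = 259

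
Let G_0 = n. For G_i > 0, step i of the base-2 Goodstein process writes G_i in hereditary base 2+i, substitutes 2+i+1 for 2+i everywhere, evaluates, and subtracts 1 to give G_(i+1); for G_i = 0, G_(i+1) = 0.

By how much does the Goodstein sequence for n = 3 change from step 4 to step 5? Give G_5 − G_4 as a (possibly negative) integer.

-1

[0] 3 ≡ 2 + 1 (base 2). Lift 3: 4. −1: 3.
[1] 3 ≡ 3 (base 3). Lift 4: 4. −1: 3.
[2] 3 ≡ 3 (base 4). Lift 5: 3. −1: 2.
[3] 2 ≡ 2 (base 5). Lift 6: 2. −1: 1.
[4] 1 ≡ 1 (base 6). Lift 7: 1. −1: 0.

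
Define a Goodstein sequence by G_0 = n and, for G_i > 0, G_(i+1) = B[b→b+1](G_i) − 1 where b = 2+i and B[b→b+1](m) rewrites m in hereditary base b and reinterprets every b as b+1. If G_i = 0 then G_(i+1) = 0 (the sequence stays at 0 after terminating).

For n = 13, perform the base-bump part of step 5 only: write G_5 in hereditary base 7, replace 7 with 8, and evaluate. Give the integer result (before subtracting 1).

(0) 13|_2 = 2^(2 + 1) + 2^2 + 1 ↦ 3^(3 + 1) + 3^3 + 1|_3 = 109 ⇒ 108
(1) 108|_3 = 3^(3 + 1) + 3^3 ↦ 4^(4 + 1) + 4^4|_4 = 1280 ⇒ 1279
(2) 1279|_4 = 4^(4 + 1) + 3·4^3 + 3·4^2 + 3·4 + 3 ↦ 5^(5 + 1) + 3·5^3 + 3·5^2 + 3·5 + 3|_5 = 16093 ⇒ 16092
(3) 16092|_5 = 5^(5 + 1) + 3·5^3 + 3·5^2 + 3·5 + 2 ↦ 6^(6 + 1) + 3·6^3 + 3·6^2 + 3·6 + 2|_6 = 280712 ⇒ 280711
(4) 280711|_6 = 6^(6 + 1) + 3·6^3 + 3·6^2 + 3·6 + 1 ↦ 7^(7 + 1) + 3·7^3 + 3·7^2 + 3·7 + 1|_7 = 5765999 ⇒ 5765998
(5) 5765998|_7 = 7^(7 + 1) + 3·7^3 + 3·7^2 + 3·7 ↦ 8^(8 + 1) + 3·8^3 + 3·8^2 + 3·8|_8 = 134219480 ⇒ 134219479

134219480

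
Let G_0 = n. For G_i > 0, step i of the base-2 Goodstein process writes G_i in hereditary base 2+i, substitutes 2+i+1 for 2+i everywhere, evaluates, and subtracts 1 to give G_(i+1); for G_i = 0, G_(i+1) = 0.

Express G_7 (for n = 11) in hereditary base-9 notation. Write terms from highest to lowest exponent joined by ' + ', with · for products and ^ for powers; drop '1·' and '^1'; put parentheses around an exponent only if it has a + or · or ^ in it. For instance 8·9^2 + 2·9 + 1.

G_0=11  [base 2] 2^(2 + 1) + 2 + 1  →[2↦3]→  3^(3 + 1) + 3 + 1 = 85  −1 ⇒ G_1=84
G_1=84  [base 3] 3^(3 + 1) + 3  →[3↦4]→  4^(4 + 1) + 4 = 1028  −1 ⇒ G_2=1027
G_2=1027  [base 4] 4^(4 + 1) + 3  →[4↦5]→  5^(5 + 1) + 3 = 15628  −1 ⇒ G_3=15627
G_3=15627  [base 5] 5^(5 + 1) + 2  →[5↦6]→  6^(6 + 1) + 2 = 279938  −1 ⇒ G_4=279937
G_4=279937  [base 6] 6^(6 + 1) + 1  →[6↦7]→  7^(7 + 1) + 1 = 5764802  −1 ⇒ G_5=5764801
G_5=5764801  [base 7] 7^(7 + 1)  →[7↦8]→  8^(8 + 1) = 134217728  −1 ⇒ G_6=134217727
G_6=134217727  [base 8] 7·8^8 + 7·8^7 + 7·8^6 + 7·8^5 + 7·8^4 + 7·8^3 + 7·8^2 + 7·8 + 7  →[8↦9]→  7·9^9 + 7·9^7 + 7·9^6 + 7·9^5 + 7·9^4 + 7·9^3 + 7·9^2 + 7·9 + 7 = 2749609303  −1 ⇒ G_7=2749609302
G_7=2749609302  [base 9] 7·9^9 + 7·9^7 + 7·9^6 + 7·9^5 + 7·9^4 + 7·9^3 + 7·9^2 + 7·9 + 6  →[9↦10]→  7·10^10 + 7·10^7 + 7·10^6 + 7·10^5 + 7·10^4 + 7·10^3 + 7·10^2 + 7·10 + 6 = 70077777776  −1 ⇒ G_8=70077777775

7·9^9 + 7·9^7 + 7·9^6 + 7·9^5 + 7·9^4 + 7·9^3 + 7·9^2 + 7·9 + 6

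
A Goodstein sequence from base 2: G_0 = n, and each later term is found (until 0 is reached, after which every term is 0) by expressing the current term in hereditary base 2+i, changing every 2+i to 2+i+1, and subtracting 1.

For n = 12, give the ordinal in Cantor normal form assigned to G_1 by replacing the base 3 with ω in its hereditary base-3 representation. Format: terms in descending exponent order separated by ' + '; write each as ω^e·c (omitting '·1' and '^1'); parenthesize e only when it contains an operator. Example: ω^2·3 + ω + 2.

ω^(ω + 1) + ω^2·2 + ω·2 + 2

G_0 = 12. HB_2(12) = 2^(2 + 1) + 2^2. Bump = 108. G_1 = 107.
G_1 = 107. HB_3(107) = 3^(3 + 1) + 2·3^2 + 2·3 + 2. Bump = 1066. G_2 = 1065.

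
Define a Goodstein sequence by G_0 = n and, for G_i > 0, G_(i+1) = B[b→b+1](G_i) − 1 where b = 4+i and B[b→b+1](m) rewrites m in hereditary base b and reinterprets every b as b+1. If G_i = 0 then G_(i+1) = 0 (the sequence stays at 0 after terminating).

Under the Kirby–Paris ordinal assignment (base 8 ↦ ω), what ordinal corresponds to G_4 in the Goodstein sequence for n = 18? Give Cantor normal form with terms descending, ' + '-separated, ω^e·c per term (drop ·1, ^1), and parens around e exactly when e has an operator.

i=0: 18 = 4^2 + 2 (b=4); 4→5: 5^2 + 2 = 27; 27−1 = 26
i=1: 26 = 5^2 + 1 (b=5); 5→6: 6^2 + 1 = 37; 37−1 = 36
i=2: 36 = 6^2 (b=6); 6→7: 7^2 = 49; 49−1 = 48
i=3: 48 = 6·7 + 6 (b=7); 7→8: 6·8 + 6 = 54; 54−1 = 53
i=4: 53 = 6·8 + 5 (b=8); 8→9: 6·9 + 5 = 59; 59−1 = 58

ω·6 + 5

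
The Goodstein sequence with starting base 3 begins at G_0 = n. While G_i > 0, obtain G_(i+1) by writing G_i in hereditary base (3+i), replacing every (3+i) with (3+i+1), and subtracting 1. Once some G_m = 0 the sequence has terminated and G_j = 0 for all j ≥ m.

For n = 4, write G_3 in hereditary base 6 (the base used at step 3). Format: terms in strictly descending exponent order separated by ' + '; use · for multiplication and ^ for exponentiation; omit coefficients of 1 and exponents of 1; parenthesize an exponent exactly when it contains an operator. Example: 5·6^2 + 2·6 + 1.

4 —HB3→ 3 + 1 —bump→ 4 + 1 = 5 —(−1)→ 4
4 —HB4→ 4 —bump→ 5 = 5 —(−1)→ 4
4 —HB5→ 4 —bump→ 4 = 4 —(−1)→ 3
3 —HB6→ 3 —bump→ 3 = 3 —(−1)→ 2

3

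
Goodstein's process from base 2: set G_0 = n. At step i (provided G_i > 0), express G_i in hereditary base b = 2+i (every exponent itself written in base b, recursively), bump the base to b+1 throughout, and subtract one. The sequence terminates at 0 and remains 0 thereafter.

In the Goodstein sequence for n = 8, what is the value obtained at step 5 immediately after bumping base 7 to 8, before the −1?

[0] 8 ≡ 2^(2 + 1) (base 2). Lift 3: 81. −1: 80.
[1] 80 ≡ 2·3^3 + 2·3^2 + 2·3 + 2 (base 3). Lift 4: 554. −1: 553.
[2] 553 ≡ 2·4^4 + 2·4^2 + 2·4 + 1 (base 4). Lift 5: 6311. −1: 6310.
[3] 6310 ≡ 2·5^5 + 2·5^2 + 2·5 (base 5). Lift 6: 93396. −1: 93395.
[4] 93395 ≡ 2·6^6 + 2·6^2 + 6 + 5 (base 6). Lift 7: 1647196. −1: 1647195.

33554572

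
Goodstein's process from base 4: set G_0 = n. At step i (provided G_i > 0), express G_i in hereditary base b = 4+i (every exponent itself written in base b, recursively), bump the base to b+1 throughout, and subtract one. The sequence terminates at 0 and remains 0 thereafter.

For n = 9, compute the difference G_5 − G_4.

0

[0] 9 ≡ 2·4 + 1 (base 4). Lift 5: 11. −1: 10.
[1] 10 ≡ 2·5 (base 5). Lift 6: 12. −1: 11.
[2] 11 ≡ 6 + 5 (base 6). Lift 7: 12. −1: 11.
[3] 11 ≡ 7 + 4 (base 7). Lift 8: 12. −1: 11.
[4] 11 ≡ 8 + 3 (base 8). Lift 9: 12. −1: 11.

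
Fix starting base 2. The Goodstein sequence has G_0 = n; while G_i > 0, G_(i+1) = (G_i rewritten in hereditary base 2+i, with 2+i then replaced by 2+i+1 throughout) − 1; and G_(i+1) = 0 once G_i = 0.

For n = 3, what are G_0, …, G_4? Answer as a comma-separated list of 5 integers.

3, 3, 3, 2, 1

base 2: 3 = 2 + 1; at 3: 3 + 1 = 4; next = 3
base 3: 3 = 3; at 4: 4 = 4; next = 3
base 4: 3 = 3; at 5: 3 = 3; next = 2
base 5: 2 = 2; at 6: 2 = 2; next = 1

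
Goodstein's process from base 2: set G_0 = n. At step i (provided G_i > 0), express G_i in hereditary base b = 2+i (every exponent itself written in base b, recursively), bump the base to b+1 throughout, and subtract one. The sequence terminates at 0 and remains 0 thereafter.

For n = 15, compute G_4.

(0) 15|_2 = 2^(2 + 1) + 2^2 + 2 + 1 ↦ 3^(3 + 1) + 3^3 + 3 + 1|_3 = 112 ⇒ 111
(1) 111|_3 = 3^(3 + 1) + 3^3 + 3 ↦ 4^(4 + 1) + 4^4 + 4|_4 = 1284 ⇒ 1283
(2) 1283|_4 = 4^(4 + 1) + 4^4 + 3 ↦ 5^(5 + 1) + 5^5 + 3|_5 = 18753 ⇒ 18752
(3) 18752|_5 = 5^(5 + 1) + 5^5 + 2 ↦ 6^(6 + 1) + 6^6 + 2|_6 = 326594 ⇒ 326593
(4) 326593|_6 = 6^(6 + 1) + 6^6 + 1 ↦ 7^(7 + 1) + 7^7 + 1|_7 = 6588345 ⇒ 6588344

326593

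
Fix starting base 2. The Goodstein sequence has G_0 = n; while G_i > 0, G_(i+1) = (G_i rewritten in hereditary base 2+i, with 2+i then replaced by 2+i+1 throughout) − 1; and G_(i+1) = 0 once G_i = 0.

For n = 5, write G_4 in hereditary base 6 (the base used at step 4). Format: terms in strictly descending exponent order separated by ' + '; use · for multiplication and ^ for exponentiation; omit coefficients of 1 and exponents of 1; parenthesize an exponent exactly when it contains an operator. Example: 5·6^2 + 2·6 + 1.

(0) 5|_2 = 2^2 + 1 ↦ 3^3 + 1|_3 = 28 ⇒ 27
(1) 27|_3 = 3^3 ↦ 4^4|_4 = 256 ⇒ 255
(2) 255|_4 = 3·4^3 + 3·4^2 + 3·4 + 3 ↦ 3·5^3 + 3·5^2 + 3·5 + 3|_5 = 468 ⇒ 467
(3) 467|_5 = 3·5^3 + 3·5^2 + 3·5 + 2 ↦ 3·6^3 + 3·6^2 + 3·6 + 2|_6 = 776 ⇒ 775
(4) 775|_6 = 3·6^3 + 3·6^2 + 3·6 + 1 ↦ 3·7^3 + 3·7^2 + 3·7 + 1|_7 = 1198 ⇒ 1197

3·6^3 + 3·6^2 + 3·6 + 1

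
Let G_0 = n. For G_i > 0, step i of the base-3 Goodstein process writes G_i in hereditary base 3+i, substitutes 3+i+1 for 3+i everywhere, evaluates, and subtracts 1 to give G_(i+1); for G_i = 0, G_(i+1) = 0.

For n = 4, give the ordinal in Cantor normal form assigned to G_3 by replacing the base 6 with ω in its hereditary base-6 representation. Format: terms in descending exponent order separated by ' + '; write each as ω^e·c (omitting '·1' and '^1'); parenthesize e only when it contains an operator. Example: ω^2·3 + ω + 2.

3

i=0: 4 = 3 + 1 (b=3); 3→4: 4 + 1 = 5; 5−1 = 4
i=1: 4 = 4 (b=4); 4→5: 5 = 5; 5−1 = 4
i=2: 4 = 4 (b=5); 5→6: 4 = 4; 4−1 = 3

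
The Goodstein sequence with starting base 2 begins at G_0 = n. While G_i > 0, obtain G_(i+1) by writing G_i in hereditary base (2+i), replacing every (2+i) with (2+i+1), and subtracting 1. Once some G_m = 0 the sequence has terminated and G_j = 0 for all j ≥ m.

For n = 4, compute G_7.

i=0: 4 = 2^2 (b=2); 2→3: 3^3 = 27; 27−1 = 26
i=1: 26 = 2·3^2 + 2·3 + 2 (b=3); 3→4: 2·4^2 + 2·4 + 2 = 42; 42−1 = 41
i=2: 41 = 2·4^2 + 2·4 + 1 (b=4); 4→5: 2·5^2 + 2·5 + 1 = 61; 61−1 = 60
i=3: 60 = 2·5^2 + 2·5 (b=5); 5→6: 2·6^2 + 2·6 = 84; 84−1 = 83
i=4: 83 = 2·6^2 + 6 + 5 (b=6); 6→7: 2·7^2 + 7 + 5 = 110; 110−1 = 109
i=5: 109 = 2·7^2 + 7 + 4 (b=7); 7→8: 2·8^2 + 8 + 4 = 140; 140−1 = 139
i=6: 139 = 2·8^2 + 8 + 3 (b=8); 8→9: 2·9^2 + 9 + 3 = 174; 174−1 = 173
i=7: 173 = 2·9^2 + 9 + 2 (b=9); 9→10: 2·10^2 + 10 + 2 = 212; 212−1 = 211

173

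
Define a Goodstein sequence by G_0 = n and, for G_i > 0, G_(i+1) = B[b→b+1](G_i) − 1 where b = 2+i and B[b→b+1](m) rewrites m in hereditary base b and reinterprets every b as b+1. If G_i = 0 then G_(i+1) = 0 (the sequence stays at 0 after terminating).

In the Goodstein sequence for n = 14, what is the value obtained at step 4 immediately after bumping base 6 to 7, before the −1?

(0) 14|_2 = 2^(2 + 1) + 2^2 + 2 ↦ 3^(3 + 1) + 3^3 + 3|_3 = 111 ⇒ 110
(1) 110|_3 = 3^(3 + 1) + 3^3 + 2 ↦ 4^(4 + 1) + 4^4 + 2|_4 = 1282 ⇒ 1281
(2) 1281|_4 = 4^(4 + 1) + 4^4 + 1 ↦ 5^(5 + 1) + 5^5 + 1|_5 = 18751 ⇒ 18750
(3) 18750|_5 = 5^(5 + 1) + 5^5 ↦ 6^(6 + 1) + 6^6|_6 = 326592 ⇒ 326591
(4) 326591|_6 = 6^(6 + 1) + 5·6^5 + 5·6^4 + 5·6^3 + 5·6^2 + 5·6 + 5 ↦ 7^(7 + 1) + 5·7^5 + 5·7^4 + 5·7^3 + 5·7^2 + 5·7 + 5|_7 = 5862841 ⇒ 5862840

5862841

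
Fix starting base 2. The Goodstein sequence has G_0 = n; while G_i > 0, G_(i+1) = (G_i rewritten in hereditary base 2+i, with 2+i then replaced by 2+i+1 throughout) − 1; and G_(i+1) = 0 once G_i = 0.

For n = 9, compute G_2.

(0) 9|_2 = 2^(2 + 1) + 1 ↦ 3^(3 + 1) + 1|_3 = 82 ⇒ 81
(1) 81|_3 = 3^(3 + 1) ↦ 4^(4 + 1)|_4 = 1024 ⇒ 1023
(2) 1023|_4 = 3·4^4 + 3·4^3 + 3·4^2 + 3·4 + 3 ↦ 3·5^5 + 3·5^3 + 3·5^2 + 3·5 + 3|_5 = 9843 ⇒ 9842

1023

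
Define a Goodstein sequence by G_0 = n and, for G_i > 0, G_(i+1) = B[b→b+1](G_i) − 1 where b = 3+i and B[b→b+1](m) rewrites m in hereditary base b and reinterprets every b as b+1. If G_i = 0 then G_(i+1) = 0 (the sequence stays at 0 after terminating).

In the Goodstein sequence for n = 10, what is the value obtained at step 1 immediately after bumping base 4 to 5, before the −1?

25

step 0: 10 = 3^2 + 1; sub 4 for 3: 4^2 + 1; = 17; G_1 = 17−1 = 16
step 1: 16 = 4^2; sub 5 for 4: 5^2; = 25; G_2 = 25−1 = 24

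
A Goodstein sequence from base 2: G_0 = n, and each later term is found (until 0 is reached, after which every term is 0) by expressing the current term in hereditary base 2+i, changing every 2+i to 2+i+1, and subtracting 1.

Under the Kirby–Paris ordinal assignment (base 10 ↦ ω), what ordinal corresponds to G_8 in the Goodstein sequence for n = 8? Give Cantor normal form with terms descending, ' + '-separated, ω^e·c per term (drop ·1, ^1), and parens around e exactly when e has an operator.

i=0: 8 = 2^(2 + 1) (b=2); 2→3: 3^(3 + 1) = 81; 81−1 = 80
i=1: 80 = 2·3^3 + 2·3^2 + 2·3 + 2 (b=3); 3→4: 2·4^4 + 2·4^2 + 2·4 + 2 = 554; 554−1 = 553
i=2: 553 = 2·4^4 + 2·4^2 + 2·4 + 1 (b=4); 4→5: 2·5^5 + 2·5^2 + 2·5 + 1 = 6311; 6311−1 = 6310
i=3: 6310 = 2·5^5 + 2·5^2 + 2·5 (b=5); 5→6: 2·6^6 + 2·6^2 + 2·6 = 93396; 93396−1 = 93395
i=4: 93395 = 2·6^6 + 2·6^2 + 6 + 5 (b=6); 6→7: 2·7^7 + 2·7^2 + 7 + 5 = 1647196; 1647196−1 = 1647195
i=5: 1647195 = 2·7^7 + 2·7^2 + 7 + 4 (b=7); 7→8: 2·8^8 + 2·8^2 + 8 + 4 = 33554572; 33554572−1 = 33554571
i=6: 33554571 = 2·8^8 + 2·8^2 + 8 + 3 (b=8); 8→9: 2·9^9 + 2·9^2 + 9 + 3 = 774841152; 774841152−1 = 774841151
i=7: 774841151 = 2·9^9 + 2·9^2 + 9 + 2 (b=9); 9→10: 2·10^10 + 2·10^2 + 10 + 2 = 20000000212; 20000000212−1 = 20000000211

ω^ω·2 + ω^2·2 + ω + 1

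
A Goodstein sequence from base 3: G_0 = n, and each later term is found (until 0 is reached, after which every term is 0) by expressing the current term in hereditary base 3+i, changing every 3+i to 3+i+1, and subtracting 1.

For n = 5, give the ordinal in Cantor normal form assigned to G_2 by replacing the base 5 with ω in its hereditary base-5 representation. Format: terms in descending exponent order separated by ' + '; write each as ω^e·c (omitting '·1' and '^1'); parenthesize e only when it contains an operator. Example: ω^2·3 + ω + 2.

ω

(0) 5|_3 = 3 + 2 ↦ 4 + 2|_4 = 6 ⇒ 5
(1) 5|_4 = 4 + 1 ↦ 5 + 1|_5 = 6 ⇒ 5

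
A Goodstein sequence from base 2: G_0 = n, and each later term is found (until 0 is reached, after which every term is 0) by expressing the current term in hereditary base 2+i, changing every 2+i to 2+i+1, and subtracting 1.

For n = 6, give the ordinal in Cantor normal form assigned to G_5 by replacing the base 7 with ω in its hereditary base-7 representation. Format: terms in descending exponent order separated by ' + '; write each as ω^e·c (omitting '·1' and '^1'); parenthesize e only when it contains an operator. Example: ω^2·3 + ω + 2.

ω^5·5 + ω^4·5 + ω^3·5 + ω^2·5 + ω·5 + 4

(0) 6|_2 = 2^2 + 2 ↦ 3^3 + 3|_3 = 30 ⇒ 29
(1) 29|_3 = 3^3 + 2 ↦ 4^4 + 2|_4 = 258 ⇒ 257
(2) 257|_4 = 4^4 + 1 ↦ 5^5 + 1|_5 = 3126 ⇒ 3125
(3) 3125|_5 = 5^5 ↦ 6^6|_6 = 46656 ⇒ 46655
(4) 46655|_6 = 5·6^5 + 5·6^4 + 5·6^3 + 5·6^2 + 5·6 + 5 ↦ 5·7^5 + 5·7^4 + 5·7^3 + 5·7^2 + 5·7 + 5|_7 = 98040 ⇒ 98039
(5) 98039|_7 = 5·7^5 + 5·7^4 + 5·7^3 + 5·7^2 + 5·7 + 4 ↦ 5·8^5 + 5·8^4 + 5·8^3 + 5·8^2 + 5·8 + 4|_8 = 187244 ⇒ 187243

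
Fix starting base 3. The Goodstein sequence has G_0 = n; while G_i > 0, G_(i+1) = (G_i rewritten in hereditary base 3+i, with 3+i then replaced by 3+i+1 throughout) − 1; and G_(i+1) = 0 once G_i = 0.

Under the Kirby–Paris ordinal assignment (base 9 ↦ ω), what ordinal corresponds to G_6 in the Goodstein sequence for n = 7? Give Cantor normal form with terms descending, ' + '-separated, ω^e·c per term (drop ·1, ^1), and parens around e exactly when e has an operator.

G_0 = 7. HB_3(7) = 2·3 + 1. Bump = 9. G_1 = 8.
G_1 = 8. HB_4(8) = 2·4. Bump = 10. G_2 = 9.
G_2 = 9. HB_5(9) = 5 + 4. Bump = 10. G_3 = 9.
G_3 = 9. HB_6(9) = 6 + 3. Bump = 10. G_4 = 9.
G_4 = 9. HB_7(9) = 7 + 2. Bump = 10. G_5 = 9.
G_5 = 9. HB_8(9) = 8 + 1. Bump = 10. G_6 = 9.
G_6 = 9. HB_9(9) = 9. Bump = 10. G_7 = 9.

ω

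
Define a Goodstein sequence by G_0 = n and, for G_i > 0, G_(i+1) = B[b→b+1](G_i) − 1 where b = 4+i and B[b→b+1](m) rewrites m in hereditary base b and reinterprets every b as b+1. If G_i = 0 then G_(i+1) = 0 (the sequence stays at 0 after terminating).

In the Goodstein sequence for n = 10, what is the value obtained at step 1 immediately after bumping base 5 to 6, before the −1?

base 4: 10 = 2·4 + 2; at 5: 2·5 + 2 = 12; next = 11
base 5: 11 = 2·5 + 1; at 6: 2·6 + 1 = 13; next = 12

13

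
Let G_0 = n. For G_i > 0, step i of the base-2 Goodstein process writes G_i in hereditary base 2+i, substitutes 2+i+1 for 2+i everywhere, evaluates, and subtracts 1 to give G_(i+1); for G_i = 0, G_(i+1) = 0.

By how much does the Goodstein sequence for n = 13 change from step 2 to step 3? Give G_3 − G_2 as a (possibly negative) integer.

14813

base 2: 13 = 2^(2 + 1) + 2^2 + 1; at 3: 3^(3 + 1) + 3^3 + 1 = 109; next = 108
base 3: 108 = 3^(3 + 1) + 3^3; at 4: 4^(4 + 1) + 4^4 = 1280; next = 1279
base 4: 1279 = 4^(4 + 1) + 3·4^3 + 3·4^2 + 3·4 + 3; at 5: 5^(5 + 1) + 3·5^3 + 3·5^2 + 3·5 + 3 = 16093; next = 16092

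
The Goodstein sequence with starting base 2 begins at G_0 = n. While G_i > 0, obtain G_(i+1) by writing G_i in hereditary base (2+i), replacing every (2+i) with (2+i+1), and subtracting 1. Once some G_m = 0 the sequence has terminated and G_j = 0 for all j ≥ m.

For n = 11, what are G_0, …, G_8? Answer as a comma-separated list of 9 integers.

11, 84, 1027, 15627, 279937, 5764801, 134217727, 2749609302, 70077777775

step 0: 11 = 2^(2 + 1) + 2 + 1; sub 3 for 2: 3^(3 + 1) + 3 + 1; = 85; G_1 = 85−1 = 84
step 1: 84 = 3^(3 + 1) + 3; sub 4 for 3: 4^(4 + 1) + 4; = 1028; G_2 = 1028−1 = 1027
step 2: 1027 = 4^(4 + 1) + 3; sub 5 for 4: 5^(5 + 1) + 3; = 15628; G_3 = 15628−1 = 15627
step 3: 15627 = 5^(5 + 1) + 2; sub 6 for 5: 6^(6 + 1) + 2; = 279938; G_4 = 279938−1 = 279937
step 4: 279937 = 6^(6 + 1) + 1; sub 7 for 6: 7^(7 + 1) + 1; = 5764802; G_5 = 5764802−1 = 5764801
step 5: 5764801 = 7^(7 + 1); sub 8 for 7: 8^(8 + 1); = 134217728; G_6 = 134217728−1 = 134217727
step 6: 134217727 = 7·8^8 + 7·8^7 + 7·8^6 + 7·8^5 + 7·8^4 + 7·8^3 + 7·8^2 + 7·8 + 7; sub 9 for 8: 7·9^9 + 7·9^7 + 7·9^6 + 7·9^5 + 7·9^4 + 7·9^3 + 7·9^2 + 7·9 + 7; = 2749609303; G_7 = 2749609303−1 = 2749609302
step 7: 2749609302 = 7·9^9 + 7·9^7 + 7·9^6 + 7·9^5 + 7·9^4 + 7·9^3 + 7·9^2 + 7·9 + 6; sub 10 for 9: 7·10^10 + 7·10^7 + 7·10^6 + 7·10^5 + 7·10^4 + 7·10^3 + 7·10^2 + 7·10 + 6; = 70077777776; G_8 = 70077777776−1 = 70077777775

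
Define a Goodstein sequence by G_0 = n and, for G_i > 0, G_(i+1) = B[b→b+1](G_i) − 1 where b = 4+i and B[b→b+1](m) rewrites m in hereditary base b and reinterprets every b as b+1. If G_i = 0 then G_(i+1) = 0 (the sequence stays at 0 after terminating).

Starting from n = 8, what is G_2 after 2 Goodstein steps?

9

8 —HB4→ 2·4 —bump→ 2·5 = 10 —(−1)→ 9
9 —HB5→ 5 + 4 —bump→ 6 + 4 = 10 —(−1)→ 9
9 —HB6→ 6 + 3 —bump→ 7 + 3 = 10 —(−1)→ 9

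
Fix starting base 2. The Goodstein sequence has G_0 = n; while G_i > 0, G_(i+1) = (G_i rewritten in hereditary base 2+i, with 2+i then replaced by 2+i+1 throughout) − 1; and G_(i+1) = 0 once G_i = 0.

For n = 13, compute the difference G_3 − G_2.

(0) 13|_2 = 2^(2 + 1) + 2^2 + 1 ↦ 3^(3 + 1) + 3^3 + 1|_3 = 109 ⇒ 108
(1) 108|_3 = 3^(3 + 1) + 3^3 ↦ 4^(4 + 1) + 4^4|_4 = 1280 ⇒ 1279
(2) 1279|_4 = 4^(4 + 1) + 3·4^3 + 3·4^2 + 3·4 + 3 ↦ 5^(5 + 1) + 3·5^3 + 3·5^2 + 3·5 + 3|_5 = 16093 ⇒ 16092

14813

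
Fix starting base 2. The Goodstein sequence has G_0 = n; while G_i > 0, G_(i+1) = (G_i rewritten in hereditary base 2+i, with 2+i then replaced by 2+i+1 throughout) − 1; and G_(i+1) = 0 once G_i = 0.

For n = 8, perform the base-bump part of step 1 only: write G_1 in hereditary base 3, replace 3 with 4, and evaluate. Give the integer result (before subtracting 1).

554

base 2: 8 = 2^(2 + 1); at 3: 3^(3 + 1) = 81; next = 80
base 3: 80 = 2·3^3 + 2·3^2 + 2·3 + 2; at 4: 2·4^4 + 2·4^2 + 2·4 + 2 = 554; next = 553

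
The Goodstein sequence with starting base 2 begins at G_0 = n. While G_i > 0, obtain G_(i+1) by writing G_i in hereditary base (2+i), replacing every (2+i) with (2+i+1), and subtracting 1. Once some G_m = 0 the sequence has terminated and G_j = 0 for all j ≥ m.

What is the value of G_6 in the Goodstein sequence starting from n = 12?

134217867

G_0=12  [base 2] 2^(2 + 1) + 2^2  →[2↦3]→  3^(3 + 1) + 3^3 = 108  −1 ⇒ G_1=107
G_1=107  [base 3] 3^(3 + 1) + 2·3^2 + 2·3 + 2  →[3↦4]→  4^(4 + 1) + 2·4^2 + 2·4 + 2 = 1066  −1 ⇒ G_2=1065
G_2=1065  [base 4] 4^(4 + 1) + 2·4^2 + 2·4 + 1  →[4↦5]→  5^(5 + 1) + 2·5^2 + 2·5 + 1 = 15686  −1 ⇒ G_3=15685
G_3=15685  [base 5] 5^(5 + 1) + 2·5^2 + 2·5  →[5↦6]→  6^(6 + 1) + 2·6^2 + 2·6 = 280020  −1 ⇒ G_4=280019
G_4=280019  [base 6] 6^(6 + 1) + 2·6^2 + 6 + 5  →[6↦7]→  7^(7 + 1) + 2·7^2 + 7 + 5 = 5764911  −1 ⇒ G_5=5764910
G_5=5764910  [base 7] 7^(7 + 1) + 2·7^2 + 7 + 4  →[7↦8]→  8^(8 + 1) + 2·8^2 + 8 + 4 = 134217868  −1 ⇒ G_6=134217867
G_6=134217867  [base 8] 8^(8 + 1) + 2·8^2 + 8 + 3  →[8↦9]→  9^(9 + 1) + 2·9^2 + 9 + 3 = 3486784575  −1 ⇒ G_7=3486784574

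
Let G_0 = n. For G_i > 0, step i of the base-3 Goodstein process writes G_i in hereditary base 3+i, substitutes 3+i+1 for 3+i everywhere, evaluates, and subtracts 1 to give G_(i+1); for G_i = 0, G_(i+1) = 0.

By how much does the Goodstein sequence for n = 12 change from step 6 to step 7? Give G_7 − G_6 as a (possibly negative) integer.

12 —HB3→ 3^2 + 3 —bump→ 4^2 + 4 = 20 —(−1)→ 19
19 —HB4→ 4^2 + 3 —bump→ 5^2 + 3 = 28 —(−1)→ 27
27 —HB5→ 5^2 + 2 —bump→ 6^2 + 2 = 38 —(−1)→ 37
37 —HB6→ 6^2 + 1 —bump→ 7^2 + 1 = 50 —(−1)→ 49
49 —HB7→ 7^2 —bump→ 8^2 = 64 —(−1)→ 63
63 —HB8→ 7·8 + 7 —bump→ 7·9 + 7 = 70 —(−1)→ 69
69 —HB9→ 7·9 + 6 —bump→ 7·10 + 6 = 76 —(−1)→ 75

6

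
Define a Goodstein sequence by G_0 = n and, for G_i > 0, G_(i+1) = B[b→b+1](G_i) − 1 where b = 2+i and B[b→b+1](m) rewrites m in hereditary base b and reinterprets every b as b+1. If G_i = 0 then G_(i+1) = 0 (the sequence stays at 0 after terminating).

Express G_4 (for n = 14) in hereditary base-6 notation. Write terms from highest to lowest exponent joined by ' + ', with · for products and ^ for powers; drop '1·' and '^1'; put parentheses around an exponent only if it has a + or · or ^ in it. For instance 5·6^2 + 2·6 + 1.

6^(6 + 1) + 5·6^5 + 5·6^4 + 5·6^3 + 5·6^2 + 5·6 + 5

G_0 = 14. HB_2(14) = 2^(2 + 1) + 2^2 + 2. Bump = 111. G_1 = 110.
G_1 = 110. HB_3(110) = 3^(3 + 1) + 3^3 + 2. Bump = 1282. G_2 = 1281.
G_2 = 1281. HB_4(1281) = 4^(4 + 1) + 4^4 + 1. Bump = 18751. G_3 = 18750.
G_3 = 18750. HB_5(18750) = 5^(5 + 1) + 5^5. Bump = 326592. G_4 = 326591.
G_4 = 326591. HB_6(326591) = 6^(6 + 1) + 5·6^5 + 5·6^4 + 5·6^3 + 5·6^2 + 5·6 + 5. Bump = 5862841. G_5 = 5862840.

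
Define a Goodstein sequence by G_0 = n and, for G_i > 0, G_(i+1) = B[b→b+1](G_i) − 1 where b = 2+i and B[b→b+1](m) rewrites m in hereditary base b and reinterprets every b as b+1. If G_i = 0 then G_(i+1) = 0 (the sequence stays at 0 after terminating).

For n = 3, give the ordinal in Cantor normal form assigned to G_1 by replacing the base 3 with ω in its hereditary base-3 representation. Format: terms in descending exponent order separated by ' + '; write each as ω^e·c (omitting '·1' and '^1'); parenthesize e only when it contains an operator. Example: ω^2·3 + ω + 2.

[0] 3 ≡ 2 + 1 (base 2). Lift 3: 4. −1: 3.
[1] 3 ≡ 3 (base 3). Lift 4: 4. −1: 3.

ω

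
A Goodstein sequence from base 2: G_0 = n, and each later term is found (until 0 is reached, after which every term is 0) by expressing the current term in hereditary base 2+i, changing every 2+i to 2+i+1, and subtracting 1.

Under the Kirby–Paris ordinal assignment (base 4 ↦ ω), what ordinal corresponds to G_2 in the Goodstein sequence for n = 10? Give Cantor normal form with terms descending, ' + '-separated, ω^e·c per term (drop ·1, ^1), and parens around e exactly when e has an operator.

ω^(ω + 1) + 1

[0] 10 ≡ 2^(2 + 1) + 2 (base 2). Lift 3: 84. −1: 83.
[1] 83 ≡ 3^(3 + 1) + 2 (base 3). Lift 4: 1026. −1: 1025.
[2] 1025 ≡ 4^(4 + 1) + 1 (base 4). Lift 5: 15626. −1: 15625.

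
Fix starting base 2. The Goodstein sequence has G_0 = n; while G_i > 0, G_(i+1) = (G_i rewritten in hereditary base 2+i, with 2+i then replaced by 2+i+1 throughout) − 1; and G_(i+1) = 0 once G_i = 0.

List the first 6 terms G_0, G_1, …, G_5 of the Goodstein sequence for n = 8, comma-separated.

i=0: 8 = 2^(2 + 1) (b=2); 2→3: 3^(3 + 1) = 81; 81−1 = 80
i=1: 80 = 2·3^3 + 2·3^2 + 2·3 + 2 (b=3); 3→4: 2·4^4 + 2·4^2 + 2·4 + 2 = 554; 554−1 = 553
i=2: 553 = 2·4^4 + 2·4^2 + 2·4 + 1 (b=4); 4→5: 2·5^5 + 2·5^2 + 2·5 + 1 = 6311; 6311−1 = 6310
i=3: 6310 = 2·5^5 + 2·5^2 + 2·5 (b=5); 5→6: 2·6^6 + 2·6^2 + 2·6 = 93396; 93396−1 = 93395
i=4: 93395 = 2·6^6 + 2·6^2 + 6 + 5 (b=6); 6→7: 2·7^7 + 2·7^2 + 7 + 5 = 1647196; 1647196−1 = 1647195

8, 80, 553, 6310, 93395, 1647195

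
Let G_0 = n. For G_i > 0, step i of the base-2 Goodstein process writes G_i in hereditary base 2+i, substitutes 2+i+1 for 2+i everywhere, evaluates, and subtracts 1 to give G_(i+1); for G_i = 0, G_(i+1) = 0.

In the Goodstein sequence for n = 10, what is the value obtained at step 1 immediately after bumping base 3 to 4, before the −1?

G_0=10  [base 2] 2^(2 + 1) + 2  →[2↦3]→  3^(3 + 1) + 3 = 84  −1 ⇒ G_1=83
G_1=83  [base 3] 3^(3 + 1) + 2  →[3↦4]→  4^(4 + 1) + 2 = 1026  −1 ⇒ G_2=1025

1026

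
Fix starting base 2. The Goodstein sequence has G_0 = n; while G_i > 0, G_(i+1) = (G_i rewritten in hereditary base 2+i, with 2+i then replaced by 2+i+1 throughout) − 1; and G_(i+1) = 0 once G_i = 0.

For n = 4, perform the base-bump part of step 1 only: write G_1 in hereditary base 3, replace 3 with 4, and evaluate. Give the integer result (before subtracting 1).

42

G_0 = 4. HB_2(4) = 2^2. Bump = 27. G_1 = 26.
G_1 = 26. HB_3(26) = 2·3^2 + 2·3 + 2. Bump = 42. G_2 = 41.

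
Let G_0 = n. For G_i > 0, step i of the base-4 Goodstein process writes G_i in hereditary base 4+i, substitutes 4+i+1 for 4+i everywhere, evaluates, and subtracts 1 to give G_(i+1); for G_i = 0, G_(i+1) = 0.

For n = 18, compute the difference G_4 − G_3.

i=0: 18 = 4^2 + 2 (b=4); 4→5: 5^2 + 2 = 27; 27−1 = 26
i=1: 26 = 5^2 + 1 (b=5); 5→6: 6^2 + 1 = 37; 37−1 = 36
i=2: 36 = 6^2 (b=6); 6→7: 7^2 = 49; 49−1 = 48
i=3: 48 = 6·7 + 6 (b=7); 7→8: 6·8 + 6 = 54; 54−1 = 53

5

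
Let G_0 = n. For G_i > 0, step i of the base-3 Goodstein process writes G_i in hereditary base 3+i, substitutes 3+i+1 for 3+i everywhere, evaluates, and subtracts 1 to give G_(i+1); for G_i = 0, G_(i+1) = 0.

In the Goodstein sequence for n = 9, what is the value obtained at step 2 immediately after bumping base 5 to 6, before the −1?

9 —HB3→ 3^2 —bump→ 4^2 = 16 —(−1)→ 15
15 —HB4→ 3·4 + 3 —bump→ 3·5 + 3 = 18 —(−1)→ 17
17 —HB5→ 3·5 + 2 —bump→ 3·6 + 2 = 20 —(−1)→ 19

20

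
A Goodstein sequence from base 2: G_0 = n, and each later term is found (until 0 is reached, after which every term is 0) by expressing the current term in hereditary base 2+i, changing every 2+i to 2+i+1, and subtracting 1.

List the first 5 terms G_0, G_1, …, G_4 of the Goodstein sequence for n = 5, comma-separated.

base 2: 5 = 2^2 + 1; at 3: 3^3 + 1 = 28; next = 27
base 3: 27 = 3^3; at 4: 4^4 = 256; next = 255
base 4: 255 = 3·4^3 + 3·4^2 + 3·4 + 3; at 5: 3·5^3 + 3·5^2 + 3·5 + 3 = 468; next = 467
base 5: 467 = 3·5^3 + 3·5^2 + 3·5 + 2; at 6: 3·6^3 + 3·6^2 + 3·6 + 2 = 776; next = 775

5, 27, 255, 467, 775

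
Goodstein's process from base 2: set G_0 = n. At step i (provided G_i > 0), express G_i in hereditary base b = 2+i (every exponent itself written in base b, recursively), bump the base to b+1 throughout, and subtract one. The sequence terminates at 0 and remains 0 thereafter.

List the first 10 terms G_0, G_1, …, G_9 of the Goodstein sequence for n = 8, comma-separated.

(0) 8|_2 = 2^(2 + 1) ↦ 3^(3 + 1)|_3 = 81 ⇒ 80
(1) 80|_3 = 2·3^3 + 2·3^2 + 2·3 + 2 ↦ 2·4^4 + 2·4^2 + 2·4 + 2|_4 = 554 ⇒ 553
(2) 553|_4 = 2·4^4 + 2·4^2 + 2·4 + 1 ↦ 2·5^5 + 2·5^2 + 2·5 + 1|_5 = 6311 ⇒ 6310
(3) 6310|_5 = 2·5^5 + 2·5^2 + 2·5 ↦ 2·6^6 + 2·6^2 + 2·6|_6 = 93396 ⇒ 93395
(4) 93395|_6 = 2·6^6 + 2·6^2 + 6 + 5 ↦ 2·7^7 + 2·7^2 + 7 + 5|_7 = 1647196 ⇒ 1647195
(5) 1647195|_7 = 2·7^7 + 2·7^2 + 7 + 4 ↦ 2·8^8 + 2·8^2 + 8 + 4|_8 = 33554572 ⇒ 33554571
(6) 33554571|_8 = 2·8^8 + 2·8^2 + 8 + 3 ↦ 2·9^9 + 2·9^2 + 9 + 3|_9 = 774841152 ⇒ 774841151
(7) 774841151|_9 = 2·9^9 + 2·9^2 + 9 + 2 ↦ 2·10^10 + 2·10^2 + 10 + 2|_10 = 20000000212 ⇒ 20000000211
(8) 20000000211|_10 = 2·10^10 + 2·10^2 + 10 + 1 ↦ 2·11^11 + 2·11^2 + 11 + 1|_11 = 570623341476 ⇒ 570623341475

8, 80, 553, 6310, 93395, 1647195, 33554571, 774841151, 20000000211, 570623341475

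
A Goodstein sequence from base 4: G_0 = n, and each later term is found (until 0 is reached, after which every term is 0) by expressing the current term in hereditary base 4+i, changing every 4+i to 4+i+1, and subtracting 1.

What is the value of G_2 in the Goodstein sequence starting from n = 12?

15

G_0 = 12. HB_4(12) = 3·4. Bump = 15. G_1 = 14.
G_1 = 14. HB_5(14) = 2·5 + 4. Bump = 16. G_2 = 15.
G_2 = 15. HB_6(15) = 2·6 + 3. Bump = 17. G_3 = 16.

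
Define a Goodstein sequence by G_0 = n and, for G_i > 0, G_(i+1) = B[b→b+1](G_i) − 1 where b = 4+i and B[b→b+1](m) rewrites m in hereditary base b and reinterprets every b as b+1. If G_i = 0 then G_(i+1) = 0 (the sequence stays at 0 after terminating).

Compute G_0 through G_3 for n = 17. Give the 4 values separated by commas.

17, 25, 35, 39

step 0: 17 = 4^2 + 1; sub 5 for 4: 5^2 + 1; = 26; G_1 = 26−1 = 25
step 1: 25 = 5^2; sub 6 for 5: 6^2; = 36; G_2 = 36−1 = 35
step 2: 35 = 5·6 + 5; sub 7 for 6: 5·7 + 5; = 40; G_3 = 40−1 = 39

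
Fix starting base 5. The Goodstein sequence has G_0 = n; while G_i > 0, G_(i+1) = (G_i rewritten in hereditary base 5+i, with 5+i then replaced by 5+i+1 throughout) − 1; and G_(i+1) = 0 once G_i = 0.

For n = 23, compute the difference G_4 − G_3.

(0) 23|_5 = 4·5 + 3 ↦ 4·6 + 3|_6 = 27 ⇒ 26
(1) 26|_6 = 4·6 + 2 ↦ 4·7 + 2|_7 = 30 ⇒ 29
(2) 29|_7 = 4·7 + 1 ↦ 4·8 + 1|_8 = 33 ⇒ 32
(3) 32|_8 = 4·8 ↦ 4·9|_9 = 36 ⇒ 35

3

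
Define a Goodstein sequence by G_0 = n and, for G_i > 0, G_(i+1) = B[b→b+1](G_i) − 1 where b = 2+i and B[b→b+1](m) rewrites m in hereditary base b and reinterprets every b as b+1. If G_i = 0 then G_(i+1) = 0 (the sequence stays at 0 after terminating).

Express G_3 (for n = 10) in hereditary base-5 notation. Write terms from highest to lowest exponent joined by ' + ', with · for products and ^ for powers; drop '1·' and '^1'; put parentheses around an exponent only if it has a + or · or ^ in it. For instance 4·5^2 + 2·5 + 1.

5^(5 + 1)

base 2: 10 = 2^(2 + 1) + 2; at 3: 3^(3 + 1) + 3 = 84; next = 83
base 3: 83 = 3^(3 + 1) + 2; at 4: 4^(4 + 1) + 2 = 1026; next = 1025
base 4: 1025 = 4^(4 + 1) + 1; at 5: 5^(5 + 1) + 1 = 15626; next = 15625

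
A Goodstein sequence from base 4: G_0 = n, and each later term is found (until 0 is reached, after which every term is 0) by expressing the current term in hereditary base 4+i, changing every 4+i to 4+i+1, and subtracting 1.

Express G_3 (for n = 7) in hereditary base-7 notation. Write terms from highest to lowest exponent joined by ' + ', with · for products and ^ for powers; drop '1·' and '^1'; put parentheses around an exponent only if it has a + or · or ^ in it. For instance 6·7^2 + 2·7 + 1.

7

G_0=7  [base 4] 4 + 3  →[4↦5]→  5 + 3 = 8  −1 ⇒ G_1=7
G_1=7  [base 5] 5 + 2  →[5↦6]→  6 + 2 = 8  −1 ⇒ G_2=7
G_2=7  [base 6] 6 + 1  →[6↦7]→  7 + 1 = 8  −1 ⇒ G_3=7
G_3=7  [base 7] 7  →[7↦8]→  8 = 8  −1 ⇒ G_4=7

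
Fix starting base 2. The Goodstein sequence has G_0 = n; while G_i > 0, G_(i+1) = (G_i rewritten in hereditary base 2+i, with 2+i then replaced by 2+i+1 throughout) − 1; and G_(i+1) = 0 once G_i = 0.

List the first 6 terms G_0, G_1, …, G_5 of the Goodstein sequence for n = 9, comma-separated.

[0] 9 ≡ 2^(2 + 1) + 1 (base 2). Lift 3: 82. −1: 81.
[1] 81 ≡ 3^(3 + 1) (base 3). Lift 4: 1024. −1: 1023.
[2] 1023 ≡ 3·4^4 + 3·4^3 + 3·4^2 + 3·4 + 3 (base 4). Lift 5: 9843. −1: 9842.
[3] 9842 ≡ 3·5^5 + 3·5^3 + 3·5^2 + 3·5 + 2 (base 5). Lift 6: 140744. −1: 140743.
[4] 140743 ≡ 3·6^6 + 3·6^3 + 3·6^2 + 3·6 + 1 (base 6). Lift 7: 2471827. −1: 2471826.

9, 81, 1023, 9842, 140743, 2471826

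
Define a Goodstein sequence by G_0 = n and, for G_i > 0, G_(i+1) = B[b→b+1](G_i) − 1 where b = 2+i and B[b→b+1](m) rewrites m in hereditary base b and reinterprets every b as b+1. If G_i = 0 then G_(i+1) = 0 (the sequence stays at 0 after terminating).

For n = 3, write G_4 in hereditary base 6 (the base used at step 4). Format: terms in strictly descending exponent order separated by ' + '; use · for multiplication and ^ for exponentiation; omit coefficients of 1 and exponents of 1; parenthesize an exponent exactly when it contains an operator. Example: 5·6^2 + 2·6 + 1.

base 2: 3 = 2 + 1; at 3: 3 + 1 = 4; next = 3
base 3: 3 = 3; at 4: 4 = 4; next = 3
base 4: 3 = 3; at 5: 3 = 3; next = 2
base 5: 2 = 2; at 6: 2 = 2; next = 1
base 6: 1 = 1; at 7: 1 = 1; next = 0

1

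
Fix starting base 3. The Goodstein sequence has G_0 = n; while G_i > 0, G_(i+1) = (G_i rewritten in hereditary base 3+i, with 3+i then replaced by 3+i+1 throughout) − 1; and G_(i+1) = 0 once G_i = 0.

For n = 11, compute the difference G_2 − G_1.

i=0: 11 = 3^2 + 2 (b=3); 3→4: 4^2 + 2 = 18; 18−1 = 17
i=1: 17 = 4^2 + 1 (b=4); 4→5: 5^2 + 1 = 26; 26−1 = 25

8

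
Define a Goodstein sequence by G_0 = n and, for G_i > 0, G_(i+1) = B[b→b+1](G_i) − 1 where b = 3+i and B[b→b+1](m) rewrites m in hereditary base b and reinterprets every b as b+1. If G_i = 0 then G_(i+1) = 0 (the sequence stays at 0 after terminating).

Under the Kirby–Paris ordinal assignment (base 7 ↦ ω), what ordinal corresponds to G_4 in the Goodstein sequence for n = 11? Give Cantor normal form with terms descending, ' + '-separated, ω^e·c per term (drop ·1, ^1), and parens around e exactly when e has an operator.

G_0=11  [base 3] 3^2 + 2  →[3↦4]→  4^2 + 2 = 18  −1 ⇒ G_1=17
G_1=17  [base 4] 4^2 + 1  →[4↦5]→  5^2 + 1 = 26  −1 ⇒ G_2=25
G_2=25  [base 5] 5^2  →[5↦6]→  6^2 = 36  −1 ⇒ G_3=35
G_3=35  [base 6] 5·6 + 5  →[6↦7]→  5·7 + 5 = 40  −1 ⇒ G_4=39

ω·5 + 4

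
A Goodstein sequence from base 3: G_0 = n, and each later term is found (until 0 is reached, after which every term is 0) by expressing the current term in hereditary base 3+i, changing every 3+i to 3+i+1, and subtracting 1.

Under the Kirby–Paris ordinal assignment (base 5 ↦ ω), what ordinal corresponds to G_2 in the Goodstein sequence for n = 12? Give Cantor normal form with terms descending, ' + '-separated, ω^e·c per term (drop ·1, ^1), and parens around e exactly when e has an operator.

ω^2 + 2

12 —HB3→ 3^2 + 3 —bump→ 4^2 + 4 = 20 —(−1)→ 19
19 —HB4→ 4^2 + 3 —bump→ 5^2 + 3 = 28 —(−1)→ 27
27 —HB5→ 5^2 + 2 —bump→ 6^2 + 2 = 38 —(−1)→ 37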